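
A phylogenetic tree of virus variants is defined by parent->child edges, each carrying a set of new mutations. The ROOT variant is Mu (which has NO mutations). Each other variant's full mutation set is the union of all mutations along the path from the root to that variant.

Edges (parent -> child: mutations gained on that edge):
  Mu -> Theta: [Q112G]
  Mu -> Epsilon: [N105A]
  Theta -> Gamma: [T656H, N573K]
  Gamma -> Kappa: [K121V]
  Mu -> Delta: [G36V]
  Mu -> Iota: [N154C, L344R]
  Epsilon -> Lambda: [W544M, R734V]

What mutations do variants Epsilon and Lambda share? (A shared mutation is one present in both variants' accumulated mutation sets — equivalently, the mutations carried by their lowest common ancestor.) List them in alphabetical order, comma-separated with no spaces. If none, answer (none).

Answer: N105A

Derivation:
Accumulating mutations along path to Epsilon:
  At Mu: gained [] -> total []
  At Epsilon: gained ['N105A'] -> total ['N105A']
Mutations(Epsilon) = ['N105A']
Accumulating mutations along path to Lambda:
  At Mu: gained [] -> total []
  At Epsilon: gained ['N105A'] -> total ['N105A']
  At Lambda: gained ['W544M', 'R734V'] -> total ['N105A', 'R734V', 'W544M']
Mutations(Lambda) = ['N105A', 'R734V', 'W544M']
Intersection: ['N105A'] ∩ ['N105A', 'R734V', 'W544M'] = ['N105A']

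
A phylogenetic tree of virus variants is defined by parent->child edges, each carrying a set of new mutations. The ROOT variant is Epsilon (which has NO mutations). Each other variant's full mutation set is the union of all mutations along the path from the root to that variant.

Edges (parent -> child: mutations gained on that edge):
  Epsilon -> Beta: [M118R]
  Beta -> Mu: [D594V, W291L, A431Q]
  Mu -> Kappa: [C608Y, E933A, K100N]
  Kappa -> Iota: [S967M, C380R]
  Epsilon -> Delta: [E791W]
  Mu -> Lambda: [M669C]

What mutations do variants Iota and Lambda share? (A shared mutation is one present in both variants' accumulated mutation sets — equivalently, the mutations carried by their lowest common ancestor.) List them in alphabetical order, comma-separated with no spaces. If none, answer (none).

Accumulating mutations along path to Iota:
  At Epsilon: gained [] -> total []
  At Beta: gained ['M118R'] -> total ['M118R']
  At Mu: gained ['D594V', 'W291L', 'A431Q'] -> total ['A431Q', 'D594V', 'M118R', 'W291L']
  At Kappa: gained ['C608Y', 'E933A', 'K100N'] -> total ['A431Q', 'C608Y', 'D594V', 'E933A', 'K100N', 'M118R', 'W291L']
  At Iota: gained ['S967M', 'C380R'] -> total ['A431Q', 'C380R', 'C608Y', 'D594V', 'E933A', 'K100N', 'M118R', 'S967M', 'W291L']
Mutations(Iota) = ['A431Q', 'C380R', 'C608Y', 'D594V', 'E933A', 'K100N', 'M118R', 'S967M', 'W291L']
Accumulating mutations along path to Lambda:
  At Epsilon: gained [] -> total []
  At Beta: gained ['M118R'] -> total ['M118R']
  At Mu: gained ['D594V', 'W291L', 'A431Q'] -> total ['A431Q', 'D594V', 'M118R', 'W291L']
  At Lambda: gained ['M669C'] -> total ['A431Q', 'D594V', 'M118R', 'M669C', 'W291L']
Mutations(Lambda) = ['A431Q', 'D594V', 'M118R', 'M669C', 'W291L']
Intersection: ['A431Q', 'C380R', 'C608Y', 'D594V', 'E933A', 'K100N', 'M118R', 'S967M', 'W291L'] ∩ ['A431Q', 'D594V', 'M118R', 'M669C', 'W291L'] = ['A431Q', 'D594V', 'M118R', 'W291L']

Answer: A431Q,D594V,M118R,W291L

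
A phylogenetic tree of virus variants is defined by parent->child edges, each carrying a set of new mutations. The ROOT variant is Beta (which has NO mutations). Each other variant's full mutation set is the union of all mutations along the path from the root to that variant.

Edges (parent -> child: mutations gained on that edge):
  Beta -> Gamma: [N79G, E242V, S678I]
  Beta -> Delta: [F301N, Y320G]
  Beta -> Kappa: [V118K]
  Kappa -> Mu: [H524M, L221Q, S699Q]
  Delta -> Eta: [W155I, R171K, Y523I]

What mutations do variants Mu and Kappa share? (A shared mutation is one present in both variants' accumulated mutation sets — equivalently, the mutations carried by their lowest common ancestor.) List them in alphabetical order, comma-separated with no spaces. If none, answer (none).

Answer: V118K

Derivation:
Accumulating mutations along path to Mu:
  At Beta: gained [] -> total []
  At Kappa: gained ['V118K'] -> total ['V118K']
  At Mu: gained ['H524M', 'L221Q', 'S699Q'] -> total ['H524M', 'L221Q', 'S699Q', 'V118K']
Mutations(Mu) = ['H524M', 'L221Q', 'S699Q', 'V118K']
Accumulating mutations along path to Kappa:
  At Beta: gained [] -> total []
  At Kappa: gained ['V118K'] -> total ['V118K']
Mutations(Kappa) = ['V118K']
Intersection: ['H524M', 'L221Q', 'S699Q', 'V118K'] ∩ ['V118K'] = ['V118K']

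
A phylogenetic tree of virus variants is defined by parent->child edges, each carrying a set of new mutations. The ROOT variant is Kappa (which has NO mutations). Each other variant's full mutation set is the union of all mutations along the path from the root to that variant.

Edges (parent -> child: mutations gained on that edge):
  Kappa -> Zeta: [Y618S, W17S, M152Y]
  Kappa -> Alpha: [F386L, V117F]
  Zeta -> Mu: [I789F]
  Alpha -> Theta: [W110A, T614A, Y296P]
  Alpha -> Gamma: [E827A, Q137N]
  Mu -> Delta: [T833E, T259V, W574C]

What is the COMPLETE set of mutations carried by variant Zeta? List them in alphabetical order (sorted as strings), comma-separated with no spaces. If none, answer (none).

Answer: M152Y,W17S,Y618S

Derivation:
At Kappa: gained [] -> total []
At Zeta: gained ['Y618S', 'W17S', 'M152Y'] -> total ['M152Y', 'W17S', 'Y618S']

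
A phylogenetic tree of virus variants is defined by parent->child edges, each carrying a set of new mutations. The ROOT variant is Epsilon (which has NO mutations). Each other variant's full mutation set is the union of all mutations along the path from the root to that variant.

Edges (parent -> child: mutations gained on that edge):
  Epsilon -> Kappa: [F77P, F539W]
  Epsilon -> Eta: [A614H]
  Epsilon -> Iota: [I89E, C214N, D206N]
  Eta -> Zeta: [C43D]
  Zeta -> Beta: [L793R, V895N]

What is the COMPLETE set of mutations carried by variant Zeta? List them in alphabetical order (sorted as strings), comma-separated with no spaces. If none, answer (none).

At Epsilon: gained [] -> total []
At Eta: gained ['A614H'] -> total ['A614H']
At Zeta: gained ['C43D'] -> total ['A614H', 'C43D']

Answer: A614H,C43D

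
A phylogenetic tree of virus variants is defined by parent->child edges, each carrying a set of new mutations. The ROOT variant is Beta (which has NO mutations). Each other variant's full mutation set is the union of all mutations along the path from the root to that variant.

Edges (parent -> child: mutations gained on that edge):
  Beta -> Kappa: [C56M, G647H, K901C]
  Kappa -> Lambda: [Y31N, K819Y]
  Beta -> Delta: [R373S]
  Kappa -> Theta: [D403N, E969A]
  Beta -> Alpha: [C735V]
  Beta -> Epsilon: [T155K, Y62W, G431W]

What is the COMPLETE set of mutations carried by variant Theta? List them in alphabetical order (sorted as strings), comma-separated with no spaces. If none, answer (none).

Answer: C56M,D403N,E969A,G647H,K901C

Derivation:
At Beta: gained [] -> total []
At Kappa: gained ['C56M', 'G647H', 'K901C'] -> total ['C56M', 'G647H', 'K901C']
At Theta: gained ['D403N', 'E969A'] -> total ['C56M', 'D403N', 'E969A', 'G647H', 'K901C']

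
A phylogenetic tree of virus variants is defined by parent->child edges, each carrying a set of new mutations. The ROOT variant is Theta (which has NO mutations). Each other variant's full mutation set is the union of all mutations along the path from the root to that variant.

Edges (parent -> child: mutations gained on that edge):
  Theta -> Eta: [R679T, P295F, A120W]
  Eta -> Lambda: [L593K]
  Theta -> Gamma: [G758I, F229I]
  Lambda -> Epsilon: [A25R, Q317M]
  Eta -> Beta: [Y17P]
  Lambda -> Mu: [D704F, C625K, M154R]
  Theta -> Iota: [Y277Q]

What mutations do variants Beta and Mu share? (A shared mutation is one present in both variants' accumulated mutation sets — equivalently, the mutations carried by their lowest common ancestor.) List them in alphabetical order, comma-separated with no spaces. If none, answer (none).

Answer: A120W,P295F,R679T

Derivation:
Accumulating mutations along path to Beta:
  At Theta: gained [] -> total []
  At Eta: gained ['R679T', 'P295F', 'A120W'] -> total ['A120W', 'P295F', 'R679T']
  At Beta: gained ['Y17P'] -> total ['A120W', 'P295F', 'R679T', 'Y17P']
Mutations(Beta) = ['A120W', 'P295F', 'R679T', 'Y17P']
Accumulating mutations along path to Mu:
  At Theta: gained [] -> total []
  At Eta: gained ['R679T', 'P295F', 'A120W'] -> total ['A120W', 'P295F', 'R679T']
  At Lambda: gained ['L593K'] -> total ['A120W', 'L593K', 'P295F', 'R679T']
  At Mu: gained ['D704F', 'C625K', 'M154R'] -> total ['A120W', 'C625K', 'D704F', 'L593K', 'M154R', 'P295F', 'R679T']
Mutations(Mu) = ['A120W', 'C625K', 'D704F', 'L593K', 'M154R', 'P295F', 'R679T']
Intersection: ['A120W', 'P295F', 'R679T', 'Y17P'] ∩ ['A120W', 'C625K', 'D704F', 'L593K', 'M154R', 'P295F', 'R679T'] = ['A120W', 'P295F', 'R679T']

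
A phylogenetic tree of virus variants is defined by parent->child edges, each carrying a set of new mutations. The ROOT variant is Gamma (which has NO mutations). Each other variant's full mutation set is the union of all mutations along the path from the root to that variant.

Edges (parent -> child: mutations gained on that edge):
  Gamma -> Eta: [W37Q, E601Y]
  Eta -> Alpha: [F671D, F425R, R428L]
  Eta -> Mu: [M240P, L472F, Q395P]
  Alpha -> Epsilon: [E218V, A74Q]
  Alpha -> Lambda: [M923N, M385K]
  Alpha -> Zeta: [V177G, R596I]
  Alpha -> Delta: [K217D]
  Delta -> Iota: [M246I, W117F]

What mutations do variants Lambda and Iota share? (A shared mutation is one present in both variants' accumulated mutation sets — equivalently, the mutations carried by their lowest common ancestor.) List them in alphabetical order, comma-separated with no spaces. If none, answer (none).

Answer: E601Y,F425R,F671D,R428L,W37Q

Derivation:
Accumulating mutations along path to Lambda:
  At Gamma: gained [] -> total []
  At Eta: gained ['W37Q', 'E601Y'] -> total ['E601Y', 'W37Q']
  At Alpha: gained ['F671D', 'F425R', 'R428L'] -> total ['E601Y', 'F425R', 'F671D', 'R428L', 'W37Q']
  At Lambda: gained ['M923N', 'M385K'] -> total ['E601Y', 'F425R', 'F671D', 'M385K', 'M923N', 'R428L', 'W37Q']
Mutations(Lambda) = ['E601Y', 'F425R', 'F671D', 'M385K', 'M923N', 'R428L', 'W37Q']
Accumulating mutations along path to Iota:
  At Gamma: gained [] -> total []
  At Eta: gained ['W37Q', 'E601Y'] -> total ['E601Y', 'W37Q']
  At Alpha: gained ['F671D', 'F425R', 'R428L'] -> total ['E601Y', 'F425R', 'F671D', 'R428L', 'W37Q']
  At Delta: gained ['K217D'] -> total ['E601Y', 'F425R', 'F671D', 'K217D', 'R428L', 'W37Q']
  At Iota: gained ['M246I', 'W117F'] -> total ['E601Y', 'F425R', 'F671D', 'K217D', 'M246I', 'R428L', 'W117F', 'W37Q']
Mutations(Iota) = ['E601Y', 'F425R', 'F671D', 'K217D', 'M246I', 'R428L', 'W117F', 'W37Q']
Intersection: ['E601Y', 'F425R', 'F671D', 'M385K', 'M923N', 'R428L', 'W37Q'] ∩ ['E601Y', 'F425R', 'F671D', 'K217D', 'M246I', 'R428L', 'W117F', 'W37Q'] = ['E601Y', 'F425R', 'F671D', 'R428L', 'W37Q']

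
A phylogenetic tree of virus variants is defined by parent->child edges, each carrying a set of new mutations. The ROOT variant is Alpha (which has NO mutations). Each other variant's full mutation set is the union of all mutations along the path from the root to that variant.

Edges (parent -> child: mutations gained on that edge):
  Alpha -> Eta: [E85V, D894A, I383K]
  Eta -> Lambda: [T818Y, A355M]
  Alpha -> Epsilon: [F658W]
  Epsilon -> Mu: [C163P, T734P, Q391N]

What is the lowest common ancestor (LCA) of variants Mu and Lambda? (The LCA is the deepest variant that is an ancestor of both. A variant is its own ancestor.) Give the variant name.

Path from root to Mu: Alpha -> Epsilon -> Mu
  ancestors of Mu: {Alpha, Epsilon, Mu}
Path from root to Lambda: Alpha -> Eta -> Lambda
  ancestors of Lambda: {Alpha, Eta, Lambda}
Common ancestors: {Alpha}
Walk up from Lambda: Lambda (not in ancestors of Mu), Eta (not in ancestors of Mu), Alpha (in ancestors of Mu)
Deepest common ancestor (LCA) = Alpha

Answer: Alpha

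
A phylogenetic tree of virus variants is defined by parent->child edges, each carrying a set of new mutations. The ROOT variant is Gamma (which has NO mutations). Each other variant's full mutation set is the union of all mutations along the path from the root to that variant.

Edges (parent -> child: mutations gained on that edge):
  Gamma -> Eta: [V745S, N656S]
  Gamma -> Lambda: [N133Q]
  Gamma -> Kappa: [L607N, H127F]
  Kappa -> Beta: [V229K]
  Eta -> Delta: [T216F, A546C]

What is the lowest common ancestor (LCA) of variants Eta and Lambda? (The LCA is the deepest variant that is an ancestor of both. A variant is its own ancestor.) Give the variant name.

Path from root to Eta: Gamma -> Eta
  ancestors of Eta: {Gamma, Eta}
Path from root to Lambda: Gamma -> Lambda
  ancestors of Lambda: {Gamma, Lambda}
Common ancestors: {Gamma}
Walk up from Lambda: Lambda (not in ancestors of Eta), Gamma (in ancestors of Eta)
Deepest common ancestor (LCA) = Gamma

Answer: Gamma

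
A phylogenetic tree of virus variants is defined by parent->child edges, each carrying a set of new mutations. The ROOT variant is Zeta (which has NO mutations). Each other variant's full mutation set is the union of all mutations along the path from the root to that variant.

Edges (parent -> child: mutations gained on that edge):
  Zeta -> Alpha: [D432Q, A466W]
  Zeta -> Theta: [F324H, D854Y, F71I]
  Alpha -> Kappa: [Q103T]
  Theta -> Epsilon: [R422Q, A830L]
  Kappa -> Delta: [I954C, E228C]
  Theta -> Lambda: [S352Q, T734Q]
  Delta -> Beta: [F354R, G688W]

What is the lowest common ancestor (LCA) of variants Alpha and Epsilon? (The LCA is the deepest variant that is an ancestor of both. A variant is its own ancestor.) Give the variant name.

Answer: Zeta

Derivation:
Path from root to Alpha: Zeta -> Alpha
  ancestors of Alpha: {Zeta, Alpha}
Path from root to Epsilon: Zeta -> Theta -> Epsilon
  ancestors of Epsilon: {Zeta, Theta, Epsilon}
Common ancestors: {Zeta}
Walk up from Epsilon: Epsilon (not in ancestors of Alpha), Theta (not in ancestors of Alpha), Zeta (in ancestors of Alpha)
Deepest common ancestor (LCA) = Zeta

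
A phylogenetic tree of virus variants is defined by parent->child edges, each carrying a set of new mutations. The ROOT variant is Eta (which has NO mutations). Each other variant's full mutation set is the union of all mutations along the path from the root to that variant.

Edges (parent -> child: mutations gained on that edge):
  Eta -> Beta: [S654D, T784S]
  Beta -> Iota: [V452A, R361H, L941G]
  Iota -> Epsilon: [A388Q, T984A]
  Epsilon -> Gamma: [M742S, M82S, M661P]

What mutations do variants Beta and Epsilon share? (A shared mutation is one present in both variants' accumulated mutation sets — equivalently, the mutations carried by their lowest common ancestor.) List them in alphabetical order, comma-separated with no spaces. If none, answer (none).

Answer: S654D,T784S

Derivation:
Accumulating mutations along path to Beta:
  At Eta: gained [] -> total []
  At Beta: gained ['S654D', 'T784S'] -> total ['S654D', 'T784S']
Mutations(Beta) = ['S654D', 'T784S']
Accumulating mutations along path to Epsilon:
  At Eta: gained [] -> total []
  At Beta: gained ['S654D', 'T784S'] -> total ['S654D', 'T784S']
  At Iota: gained ['V452A', 'R361H', 'L941G'] -> total ['L941G', 'R361H', 'S654D', 'T784S', 'V452A']
  At Epsilon: gained ['A388Q', 'T984A'] -> total ['A388Q', 'L941G', 'R361H', 'S654D', 'T784S', 'T984A', 'V452A']
Mutations(Epsilon) = ['A388Q', 'L941G', 'R361H', 'S654D', 'T784S', 'T984A', 'V452A']
Intersection: ['S654D', 'T784S'] ∩ ['A388Q', 'L941G', 'R361H', 'S654D', 'T784S', 'T984A', 'V452A'] = ['S654D', 'T784S']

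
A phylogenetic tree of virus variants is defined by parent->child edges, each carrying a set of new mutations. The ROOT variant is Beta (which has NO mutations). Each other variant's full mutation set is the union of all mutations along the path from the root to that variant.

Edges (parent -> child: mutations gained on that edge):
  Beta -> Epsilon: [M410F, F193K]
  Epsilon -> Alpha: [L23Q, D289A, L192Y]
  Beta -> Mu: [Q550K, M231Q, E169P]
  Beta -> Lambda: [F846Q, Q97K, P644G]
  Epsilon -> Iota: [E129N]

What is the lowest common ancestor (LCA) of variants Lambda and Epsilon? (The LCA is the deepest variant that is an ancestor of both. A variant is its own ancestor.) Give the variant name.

Answer: Beta

Derivation:
Path from root to Lambda: Beta -> Lambda
  ancestors of Lambda: {Beta, Lambda}
Path from root to Epsilon: Beta -> Epsilon
  ancestors of Epsilon: {Beta, Epsilon}
Common ancestors: {Beta}
Walk up from Epsilon: Epsilon (not in ancestors of Lambda), Beta (in ancestors of Lambda)
Deepest common ancestor (LCA) = Beta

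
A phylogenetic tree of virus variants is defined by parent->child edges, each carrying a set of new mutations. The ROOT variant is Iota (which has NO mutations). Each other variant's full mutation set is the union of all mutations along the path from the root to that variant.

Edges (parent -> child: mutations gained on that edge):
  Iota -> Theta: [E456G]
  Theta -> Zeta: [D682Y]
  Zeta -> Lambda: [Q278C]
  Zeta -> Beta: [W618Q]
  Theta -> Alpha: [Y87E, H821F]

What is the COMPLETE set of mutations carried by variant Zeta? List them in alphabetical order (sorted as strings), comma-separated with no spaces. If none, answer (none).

Answer: D682Y,E456G

Derivation:
At Iota: gained [] -> total []
At Theta: gained ['E456G'] -> total ['E456G']
At Zeta: gained ['D682Y'] -> total ['D682Y', 'E456G']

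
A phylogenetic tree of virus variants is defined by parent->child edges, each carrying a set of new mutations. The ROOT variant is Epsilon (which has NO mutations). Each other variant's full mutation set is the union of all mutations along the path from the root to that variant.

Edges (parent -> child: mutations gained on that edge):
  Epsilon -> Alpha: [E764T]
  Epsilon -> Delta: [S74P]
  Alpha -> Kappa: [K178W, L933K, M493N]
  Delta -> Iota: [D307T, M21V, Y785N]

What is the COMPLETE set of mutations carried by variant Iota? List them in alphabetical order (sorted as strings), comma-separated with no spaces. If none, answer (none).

At Epsilon: gained [] -> total []
At Delta: gained ['S74P'] -> total ['S74P']
At Iota: gained ['D307T', 'M21V', 'Y785N'] -> total ['D307T', 'M21V', 'S74P', 'Y785N']

Answer: D307T,M21V,S74P,Y785N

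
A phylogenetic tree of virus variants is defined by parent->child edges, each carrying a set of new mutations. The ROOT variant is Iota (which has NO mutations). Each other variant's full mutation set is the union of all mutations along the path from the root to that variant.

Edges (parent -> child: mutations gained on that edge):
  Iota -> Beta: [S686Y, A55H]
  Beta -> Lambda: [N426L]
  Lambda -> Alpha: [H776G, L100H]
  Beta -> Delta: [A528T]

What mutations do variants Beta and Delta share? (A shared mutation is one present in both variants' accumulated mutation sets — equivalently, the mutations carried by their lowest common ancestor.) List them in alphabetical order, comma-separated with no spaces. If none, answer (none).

Answer: A55H,S686Y

Derivation:
Accumulating mutations along path to Beta:
  At Iota: gained [] -> total []
  At Beta: gained ['S686Y', 'A55H'] -> total ['A55H', 'S686Y']
Mutations(Beta) = ['A55H', 'S686Y']
Accumulating mutations along path to Delta:
  At Iota: gained [] -> total []
  At Beta: gained ['S686Y', 'A55H'] -> total ['A55H', 'S686Y']
  At Delta: gained ['A528T'] -> total ['A528T', 'A55H', 'S686Y']
Mutations(Delta) = ['A528T', 'A55H', 'S686Y']
Intersection: ['A55H', 'S686Y'] ∩ ['A528T', 'A55H', 'S686Y'] = ['A55H', 'S686Y']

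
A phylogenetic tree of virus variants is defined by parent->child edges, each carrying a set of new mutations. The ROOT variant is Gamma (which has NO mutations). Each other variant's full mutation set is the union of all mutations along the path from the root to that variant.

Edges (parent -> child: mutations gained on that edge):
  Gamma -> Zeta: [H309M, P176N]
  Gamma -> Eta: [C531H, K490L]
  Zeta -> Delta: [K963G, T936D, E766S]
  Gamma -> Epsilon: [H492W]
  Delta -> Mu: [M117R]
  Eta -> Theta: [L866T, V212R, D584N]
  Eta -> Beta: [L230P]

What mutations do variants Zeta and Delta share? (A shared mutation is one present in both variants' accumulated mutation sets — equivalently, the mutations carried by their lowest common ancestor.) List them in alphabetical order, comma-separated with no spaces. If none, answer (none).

Answer: H309M,P176N

Derivation:
Accumulating mutations along path to Zeta:
  At Gamma: gained [] -> total []
  At Zeta: gained ['H309M', 'P176N'] -> total ['H309M', 'P176N']
Mutations(Zeta) = ['H309M', 'P176N']
Accumulating mutations along path to Delta:
  At Gamma: gained [] -> total []
  At Zeta: gained ['H309M', 'P176N'] -> total ['H309M', 'P176N']
  At Delta: gained ['K963G', 'T936D', 'E766S'] -> total ['E766S', 'H309M', 'K963G', 'P176N', 'T936D']
Mutations(Delta) = ['E766S', 'H309M', 'K963G', 'P176N', 'T936D']
Intersection: ['H309M', 'P176N'] ∩ ['E766S', 'H309M', 'K963G', 'P176N', 'T936D'] = ['H309M', 'P176N']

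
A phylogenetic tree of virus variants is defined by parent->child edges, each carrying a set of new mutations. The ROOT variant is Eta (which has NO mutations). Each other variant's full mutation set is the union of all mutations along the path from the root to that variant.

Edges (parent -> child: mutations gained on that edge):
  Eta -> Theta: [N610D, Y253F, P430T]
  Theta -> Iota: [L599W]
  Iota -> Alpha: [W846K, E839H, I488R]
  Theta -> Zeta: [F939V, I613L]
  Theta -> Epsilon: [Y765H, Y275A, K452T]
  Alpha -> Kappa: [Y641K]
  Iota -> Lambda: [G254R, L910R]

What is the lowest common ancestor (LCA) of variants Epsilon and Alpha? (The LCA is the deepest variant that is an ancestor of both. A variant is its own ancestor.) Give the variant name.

Answer: Theta

Derivation:
Path from root to Epsilon: Eta -> Theta -> Epsilon
  ancestors of Epsilon: {Eta, Theta, Epsilon}
Path from root to Alpha: Eta -> Theta -> Iota -> Alpha
  ancestors of Alpha: {Eta, Theta, Iota, Alpha}
Common ancestors: {Eta, Theta}
Walk up from Alpha: Alpha (not in ancestors of Epsilon), Iota (not in ancestors of Epsilon), Theta (in ancestors of Epsilon), Eta (in ancestors of Epsilon)
Deepest common ancestor (LCA) = Theta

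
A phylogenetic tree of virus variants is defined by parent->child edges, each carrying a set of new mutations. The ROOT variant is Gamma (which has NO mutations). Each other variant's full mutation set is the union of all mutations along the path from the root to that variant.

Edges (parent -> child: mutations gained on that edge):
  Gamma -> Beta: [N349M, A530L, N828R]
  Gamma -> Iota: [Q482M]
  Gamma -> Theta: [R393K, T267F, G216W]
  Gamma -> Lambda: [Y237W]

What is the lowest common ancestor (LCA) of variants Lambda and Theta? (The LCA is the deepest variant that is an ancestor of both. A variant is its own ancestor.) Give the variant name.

Answer: Gamma

Derivation:
Path from root to Lambda: Gamma -> Lambda
  ancestors of Lambda: {Gamma, Lambda}
Path from root to Theta: Gamma -> Theta
  ancestors of Theta: {Gamma, Theta}
Common ancestors: {Gamma}
Walk up from Theta: Theta (not in ancestors of Lambda), Gamma (in ancestors of Lambda)
Deepest common ancestor (LCA) = Gamma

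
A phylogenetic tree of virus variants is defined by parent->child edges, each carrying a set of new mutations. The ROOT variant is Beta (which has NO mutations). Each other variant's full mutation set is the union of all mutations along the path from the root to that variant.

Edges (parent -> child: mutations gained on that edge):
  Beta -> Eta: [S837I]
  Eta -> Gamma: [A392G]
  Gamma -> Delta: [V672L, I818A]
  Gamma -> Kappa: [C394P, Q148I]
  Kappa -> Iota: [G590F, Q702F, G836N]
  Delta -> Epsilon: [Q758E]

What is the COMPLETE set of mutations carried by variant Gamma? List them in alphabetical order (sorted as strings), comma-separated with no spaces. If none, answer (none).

Answer: A392G,S837I

Derivation:
At Beta: gained [] -> total []
At Eta: gained ['S837I'] -> total ['S837I']
At Gamma: gained ['A392G'] -> total ['A392G', 'S837I']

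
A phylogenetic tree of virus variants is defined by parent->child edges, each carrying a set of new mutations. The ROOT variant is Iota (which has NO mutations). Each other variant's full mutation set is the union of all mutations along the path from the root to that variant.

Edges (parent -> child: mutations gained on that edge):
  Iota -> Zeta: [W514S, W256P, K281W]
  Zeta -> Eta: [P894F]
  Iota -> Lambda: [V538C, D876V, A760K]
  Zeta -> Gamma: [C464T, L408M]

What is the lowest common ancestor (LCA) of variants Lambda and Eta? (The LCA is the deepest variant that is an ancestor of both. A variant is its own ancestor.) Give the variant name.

Path from root to Lambda: Iota -> Lambda
  ancestors of Lambda: {Iota, Lambda}
Path from root to Eta: Iota -> Zeta -> Eta
  ancestors of Eta: {Iota, Zeta, Eta}
Common ancestors: {Iota}
Walk up from Eta: Eta (not in ancestors of Lambda), Zeta (not in ancestors of Lambda), Iota (in ancestors of Lambda)
Deepest common ancestor (LCA) = Iota

Answer: Iota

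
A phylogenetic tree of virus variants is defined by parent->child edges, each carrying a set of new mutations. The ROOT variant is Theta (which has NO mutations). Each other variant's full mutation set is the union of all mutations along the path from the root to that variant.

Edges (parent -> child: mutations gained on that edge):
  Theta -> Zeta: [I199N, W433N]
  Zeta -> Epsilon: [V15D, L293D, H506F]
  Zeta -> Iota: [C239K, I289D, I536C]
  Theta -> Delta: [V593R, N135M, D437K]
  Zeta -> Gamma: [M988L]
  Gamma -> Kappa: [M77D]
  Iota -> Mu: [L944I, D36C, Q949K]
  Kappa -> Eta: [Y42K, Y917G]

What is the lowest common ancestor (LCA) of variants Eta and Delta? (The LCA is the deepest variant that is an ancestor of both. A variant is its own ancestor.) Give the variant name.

Path from root to Eta: Theta -> Zeta -> Gamma -> Kappa -> Eta
  ancestors of Eta: {Theta, Zeta, Gamma, Kappa, Eta}
Path from root to Delta: Theta -> Delta
  ancestors of Delta: {Theta, Delta}
Common ancestors: {Theta}
Walk up from Delta: Delta (not in ancestors of Eta), Theta (in ancestors of Eta)
Deepest common ancestor (LCA) = Theta

Answer: Theta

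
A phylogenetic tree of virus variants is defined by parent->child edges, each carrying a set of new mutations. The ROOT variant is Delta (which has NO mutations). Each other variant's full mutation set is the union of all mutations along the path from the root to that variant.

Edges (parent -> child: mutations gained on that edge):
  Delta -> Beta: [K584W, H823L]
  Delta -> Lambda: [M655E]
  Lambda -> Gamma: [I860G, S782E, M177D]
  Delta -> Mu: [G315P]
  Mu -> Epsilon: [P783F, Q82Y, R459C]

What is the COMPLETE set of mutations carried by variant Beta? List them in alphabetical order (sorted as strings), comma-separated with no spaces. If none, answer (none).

At Delta: gained [] -> total []
At Beta: gained ['K584W', 'H823L'] -> total ['H823L', 'K584W']

Answer: H823L,K584W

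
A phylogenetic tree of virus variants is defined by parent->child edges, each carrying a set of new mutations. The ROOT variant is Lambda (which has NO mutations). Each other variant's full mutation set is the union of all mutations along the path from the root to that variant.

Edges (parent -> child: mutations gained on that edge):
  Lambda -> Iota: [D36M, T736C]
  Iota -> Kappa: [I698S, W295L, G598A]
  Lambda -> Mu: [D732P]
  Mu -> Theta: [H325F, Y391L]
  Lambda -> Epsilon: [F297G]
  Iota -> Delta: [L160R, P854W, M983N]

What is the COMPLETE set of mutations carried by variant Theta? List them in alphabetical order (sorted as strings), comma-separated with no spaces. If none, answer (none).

At Lambda: gained [] -> total []
At Mu: gained ['D732P'] -> total ['D732P']
At Theta: gained ['H325F', 'Y391L'] -> total ['D732P', 'H325F', 'Y391L']

Answer: D732P,H325F,Y391L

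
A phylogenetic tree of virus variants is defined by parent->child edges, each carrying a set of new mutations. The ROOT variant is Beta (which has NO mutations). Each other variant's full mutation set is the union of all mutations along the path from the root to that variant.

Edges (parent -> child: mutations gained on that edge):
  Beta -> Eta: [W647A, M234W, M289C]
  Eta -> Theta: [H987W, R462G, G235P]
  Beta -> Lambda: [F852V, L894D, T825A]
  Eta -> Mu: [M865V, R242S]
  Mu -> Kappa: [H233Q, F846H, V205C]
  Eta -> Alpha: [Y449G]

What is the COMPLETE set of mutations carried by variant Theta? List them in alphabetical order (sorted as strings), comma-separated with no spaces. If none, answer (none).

At Beta: gained [] -> total []
At Eta: gained ['W647A', 'M234W', 'M289C'] -> total ['M234W', 'M289C', 'W647A']
At Theta: gained ['H987W', 'R462G', 'G235P'] -> total ['G235P', 'H987W', 'M234W', 'M289C', 'R462G', 'W647A']

Answer: G235P,H987W,M234W,M289C,R462G,W647A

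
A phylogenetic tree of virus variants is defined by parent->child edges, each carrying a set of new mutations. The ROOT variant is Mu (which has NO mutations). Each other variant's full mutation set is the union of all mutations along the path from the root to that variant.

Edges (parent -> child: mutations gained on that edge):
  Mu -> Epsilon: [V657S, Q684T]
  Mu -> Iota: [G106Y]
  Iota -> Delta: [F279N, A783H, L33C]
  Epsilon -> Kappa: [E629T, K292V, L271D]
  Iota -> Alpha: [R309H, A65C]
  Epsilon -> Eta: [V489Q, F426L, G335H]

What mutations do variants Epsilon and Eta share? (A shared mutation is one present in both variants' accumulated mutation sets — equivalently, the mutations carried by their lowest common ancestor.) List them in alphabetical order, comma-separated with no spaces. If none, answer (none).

Answer: Q684T,V657S

Derivation:
Accumulating mutations along path to Epsilon:
  At Mu: gained [] -> total []
  At Epsilon: gained ['V657S', 'Q684T'] -> total ['Q684T', 'V657S']
Mutations(Epsilon) = ['Q684T', 'V657S']
Accumulating mutations along path to Eta:
  At Mu: gained [] -> total []
  At Epsilon: gained ['V657S', 'Q684T'] -> total ['Q684T', 'V657S']
  At Eta: gained ['V489Q', 'F426L', 'G335H'] -> total ['F426L', 'G335H', 'Q684T', 'V489Q', 'V657S']
Mutations(Eta) = ['F426L', 'G335H', 'Q684T', 'V489Q', 'V657S']
Intersection: ['Q684T', 'V657S'] ∩ ['F426L', 'G335H', 'Q684T', 'V489Q', 'V657S'] = ['Q684T', 'V657S']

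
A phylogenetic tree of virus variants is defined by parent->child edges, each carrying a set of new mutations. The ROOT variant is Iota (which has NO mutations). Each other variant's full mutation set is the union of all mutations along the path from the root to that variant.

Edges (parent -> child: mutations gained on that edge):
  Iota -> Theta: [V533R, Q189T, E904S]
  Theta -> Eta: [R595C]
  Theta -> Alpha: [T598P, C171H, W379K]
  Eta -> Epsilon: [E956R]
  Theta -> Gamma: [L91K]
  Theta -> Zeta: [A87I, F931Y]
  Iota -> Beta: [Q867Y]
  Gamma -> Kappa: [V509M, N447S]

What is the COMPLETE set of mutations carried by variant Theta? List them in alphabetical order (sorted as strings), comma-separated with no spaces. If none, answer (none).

Answer: E904S,Q189T,V533R

Derivation:
At Iota: gained [] -> total []
At Theta: gained ['V533R', 'Q189T', 'E904S'] -> total ['E904S', 'Q189T', 'V533R']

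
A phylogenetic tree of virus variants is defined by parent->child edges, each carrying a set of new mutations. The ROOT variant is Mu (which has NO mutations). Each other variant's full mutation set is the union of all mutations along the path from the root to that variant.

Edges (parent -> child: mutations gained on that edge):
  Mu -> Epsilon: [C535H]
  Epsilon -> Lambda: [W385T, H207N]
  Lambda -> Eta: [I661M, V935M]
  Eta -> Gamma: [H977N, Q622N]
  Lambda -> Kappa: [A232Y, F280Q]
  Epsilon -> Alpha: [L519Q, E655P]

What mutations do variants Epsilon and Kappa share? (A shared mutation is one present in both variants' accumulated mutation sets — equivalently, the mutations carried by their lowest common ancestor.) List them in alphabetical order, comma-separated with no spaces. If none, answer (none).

Answer: C535H

Derivation:
Accumulating mutations along path to Epsilon:
  At Mu: gained [] -> total []
  At Epsilon: gained ['C535H'] -> total ['C535H']
Mutations(Epsilon) = ['C535H']
Accumulating mutations along path to Kappa:
  At Mu: gained [] -> total []
  At Epsilon: gained ['C535H'] -> total ['C535H']
  At Lambda: gained ['W385T', 'H207N'] -> total ['C535H', 'H207N', 'W385T']
  At Kappa: gained ['A232Y', 'F280Q'] -> total ['A232Y', 'C535H', 'F280Q', 'H207N', 'W385T']
Mutations(Kappa) = ['A232Y', 'C535H', 'F280Q', 'H207N', 'W385T']
Intersection: ['C535H'] ∩ ['A232Y', 'C535H', 'F280Q', 'H207N', 'W385T'] = ['C535H']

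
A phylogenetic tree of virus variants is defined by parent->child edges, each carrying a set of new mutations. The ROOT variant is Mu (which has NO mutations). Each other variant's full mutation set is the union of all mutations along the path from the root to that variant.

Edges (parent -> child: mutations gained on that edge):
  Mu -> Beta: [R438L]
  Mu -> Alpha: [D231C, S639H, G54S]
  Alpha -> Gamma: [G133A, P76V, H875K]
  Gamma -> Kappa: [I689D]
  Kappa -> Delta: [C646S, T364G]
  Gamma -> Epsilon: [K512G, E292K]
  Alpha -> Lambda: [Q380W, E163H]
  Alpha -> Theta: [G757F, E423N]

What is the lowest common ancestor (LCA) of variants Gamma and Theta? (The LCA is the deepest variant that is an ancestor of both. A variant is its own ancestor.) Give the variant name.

Path from root to Gamma: Mu -> Alpha -> Gamma
  ancestors of Gamma: {Mu, Alpha, Gamma}
Path from root to Theta: Mu -> Alpha -> Theta
  ancestors of Theta: {Mu, Alpha, Theta}
Common ancestors: {Mu, Alpha}
Walk up from Theta: Theta (not in ancestors of Gamma), Alpha (in ancestors of Gamma), Mu (in ancestors of Gamma)
Deepest common ancestor (LCA) = Alpha

Answer: Alpha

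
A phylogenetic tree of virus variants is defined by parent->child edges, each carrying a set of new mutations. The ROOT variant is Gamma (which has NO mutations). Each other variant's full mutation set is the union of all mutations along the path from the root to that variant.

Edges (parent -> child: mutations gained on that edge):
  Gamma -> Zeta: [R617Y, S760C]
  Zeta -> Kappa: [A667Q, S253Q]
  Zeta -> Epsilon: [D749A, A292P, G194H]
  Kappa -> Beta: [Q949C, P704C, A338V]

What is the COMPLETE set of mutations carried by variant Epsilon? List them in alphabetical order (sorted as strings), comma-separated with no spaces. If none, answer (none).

Answer: A292P,D749A,G194H,R617Y,S760C

Derivation:
At Gamma: gained [] -> total []
At Zeta: gained ['R617Y', 'S760C'] -> total ['R617Y', 'S760C']
At Epsilon: gained ['D749A', 'A292P', 'G194H'] -> total ['A292P', 'D749A', 'G194H', 'R617Y', 'S760C']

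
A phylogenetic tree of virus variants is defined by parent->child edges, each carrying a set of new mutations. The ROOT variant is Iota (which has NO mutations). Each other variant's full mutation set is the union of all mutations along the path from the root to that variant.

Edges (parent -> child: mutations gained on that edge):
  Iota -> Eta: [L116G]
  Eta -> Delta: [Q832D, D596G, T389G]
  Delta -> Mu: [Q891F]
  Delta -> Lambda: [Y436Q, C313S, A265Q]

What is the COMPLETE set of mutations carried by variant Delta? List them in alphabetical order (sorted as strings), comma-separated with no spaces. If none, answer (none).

Answer: D596G,L116G,Q832D,T389G

Derivation:
At Iota: gained [] -> total []
At Eta: gained ['L116G'] -> total ['L116G']
At Delta: gained ['Q832D', 'D596G', 'T389G'] -> total ['D596G', 'L116G', 'Q832D', 'T389G']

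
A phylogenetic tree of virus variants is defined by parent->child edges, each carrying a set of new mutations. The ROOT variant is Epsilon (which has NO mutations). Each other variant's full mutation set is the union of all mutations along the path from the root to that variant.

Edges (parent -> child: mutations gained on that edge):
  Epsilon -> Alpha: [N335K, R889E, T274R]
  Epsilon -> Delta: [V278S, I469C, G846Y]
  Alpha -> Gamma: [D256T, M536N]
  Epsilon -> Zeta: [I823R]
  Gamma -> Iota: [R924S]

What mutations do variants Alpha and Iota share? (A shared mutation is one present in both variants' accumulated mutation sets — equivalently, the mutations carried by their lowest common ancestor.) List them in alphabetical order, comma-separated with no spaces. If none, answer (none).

Answer: N335K,R889E,T274R

Derivation:
Accumulating mutations along path to Alpha:
  At Epsilon: gained [] -> total []
  At Alpha: gained ['N335K', 'R889E', 'T274R'] -> total ['N335K', 'R889E', 'T274R']
Mutations(Alpha) = ['N335K', 'R889E', 'T274R']
Accumulating mutations along path to Iota:
  At Epsilon: gained [] -> total []
  At Alpha: gained ['N335K', 'R889E', 'T274R'] -> total ['N335K', 'R889E', 'T274R']
  At Gamma: gained ['D256T', 'M536N'] -> total ['D256T', 'M536N', 'N335K', 'R889E', 'T274R']
  At Iota: gained ['R924S'] -> total ['D256T', 'M536N', 'N335K', 'R889E', 'R924S', 'T274R']
Mutations(Iota) = ['D256T', 'M536N', 'N335K', 'R889E', 'R924S', 'T274R']
Intersection: ['N335K', 'R889E', 'T274R'] ∩ ['D256T', 'M536N', 'N335K', 'R889E', 'R924S', 'T274R'] = ['N335K', 'R889E', 'T274R']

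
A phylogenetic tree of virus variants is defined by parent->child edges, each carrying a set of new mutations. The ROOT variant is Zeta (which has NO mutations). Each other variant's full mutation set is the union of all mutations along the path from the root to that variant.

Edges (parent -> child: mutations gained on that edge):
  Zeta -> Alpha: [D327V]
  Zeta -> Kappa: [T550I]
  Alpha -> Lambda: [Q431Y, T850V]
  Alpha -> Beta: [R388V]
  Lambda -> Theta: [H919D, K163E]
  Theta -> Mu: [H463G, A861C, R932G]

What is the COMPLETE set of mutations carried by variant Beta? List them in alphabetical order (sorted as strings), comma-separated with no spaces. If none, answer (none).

Answer: D327V,R388V

Derivation:
At Zeta: gained [] -> total []
At Alpha: gained ['D327V'] -> total ['D327V']
At Beta: gained ['R388V'] -> total ['D327V', 'R388V']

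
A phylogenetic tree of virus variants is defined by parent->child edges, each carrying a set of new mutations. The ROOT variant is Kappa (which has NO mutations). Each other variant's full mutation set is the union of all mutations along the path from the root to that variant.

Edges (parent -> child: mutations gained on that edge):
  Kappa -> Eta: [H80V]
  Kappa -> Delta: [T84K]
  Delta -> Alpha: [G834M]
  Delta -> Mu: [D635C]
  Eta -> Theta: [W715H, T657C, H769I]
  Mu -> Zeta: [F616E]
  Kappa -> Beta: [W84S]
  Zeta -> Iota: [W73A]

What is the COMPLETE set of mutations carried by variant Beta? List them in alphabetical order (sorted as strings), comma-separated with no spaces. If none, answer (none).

Answer: W84S

Derivation:
At Kappa: gained [] -> total []
At Beta: gained ['W84S'] -> total ['W84S']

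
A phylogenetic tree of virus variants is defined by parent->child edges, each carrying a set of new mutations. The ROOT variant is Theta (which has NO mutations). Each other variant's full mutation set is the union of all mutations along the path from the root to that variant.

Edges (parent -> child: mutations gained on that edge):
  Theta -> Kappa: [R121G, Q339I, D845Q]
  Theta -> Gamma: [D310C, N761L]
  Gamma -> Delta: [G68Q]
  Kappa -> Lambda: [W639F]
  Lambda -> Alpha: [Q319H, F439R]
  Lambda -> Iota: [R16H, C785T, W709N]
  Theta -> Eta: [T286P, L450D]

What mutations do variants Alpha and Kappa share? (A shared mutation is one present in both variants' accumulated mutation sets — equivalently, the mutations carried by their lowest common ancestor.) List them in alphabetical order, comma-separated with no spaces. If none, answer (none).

Answer: D845Q,Q339I,R121G

Derivation:
Accumulating mutations along path to Alpha:
  At Theta: gained [] -> total []
  At Kappa: gained ['R121G', 'Q339I', 'D845Q'] -> total ['D845Q', 'Q339I', 'R121G']
  At Lambda: gained ['W639F'] -> total ['D845Q', 'Q339I', 'R121G', 'W639F']
  At Alpha: gained ['Q319H', 'F439R'] -> total ['D845Q', 'F439R', 'Q319H', 'Q339I', 'R121G', 'W639F']
Mutations(Alpha) = ['D845Q', 'F439R', 'Q319H', 'Q339I', 'R121G', 'W639F']
Accumulating mutations along path to Kappa:
  At Theta: gained [] -> total []
  At Kappa: gained ['R121G', 'Q339I', 'D845Q'] -> total ['D845Q', 'Q339I', 'R121G']
Mutations(Kappa) = ['D845Q', 'Q339I', 'R121G']
Intersection: ['D845Q', 'F439R', 'Q319H', 'Q339I', 'R121G', 'W639F'] ∩ ['D845Q', 'Q339I', 'R121G'] = ['D845Q', 'Q339I', 'R121G']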